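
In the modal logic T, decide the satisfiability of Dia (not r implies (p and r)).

Satisfiable (open branch found)

1. Dia (not r implies (p and r)), u
2. not r implies (p and r), v   [Dia-rule on 1: fresh world v, uRv]
3. p and r, v   [implies-rule on 2 (branches; this branch)]
4. p, v   [and-rule on 3]
5. r, v   [and-rule on 3]
Accessibility: uRu, uRv, vRv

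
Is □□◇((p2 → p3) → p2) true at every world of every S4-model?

Tableau for the negation ¬□□◇((p2 → p3) → p2):
1. ¬□□◇((p2 → p3) → p2), 0
2. ¬□◇((p2 → p3) → p2), 1   [¬□-rule on 1: fresh world 1, 0R1]
3. ¬◇((p2 → p3) → p2), 2   [¬□-rule on 2: fresh world 2, 1R2]
4. ¬((p2 → p3) → p2), 2   [¬◇-rule on 3 via 2R2]
5. p2 → p3, 2   [¬→-rule on 4]
6. ¬p2, 2   [¬→-rule on 4]
7. p3, 2   [→-rule on 5 (branches; this branch)]
Accessibility: 0R0, 0R1, 0R2, 1R1, 1R2, 2R2
The negation has an open branch (countermodel exists).

Invalid (countermodel exists)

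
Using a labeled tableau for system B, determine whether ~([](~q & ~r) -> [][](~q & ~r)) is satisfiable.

Satisfiable

1. ~([](~q & ~r) -> [][](~q & ~r)), 0
2. [](~q & ~r), 0   [~->-rule on 1]
3. ~[][](~q & ~r), 0   [~->-rule on 1]
4. ~q & ~r, 0   [[]-rule on 2 via 0R0]
5. ~q, 0   [&-rule on 4]
6. ~r, 0   [&-rule on 4]
7. ~[](~q & ~r), 1   [~[]-rule on 3: fresh world 1, 0R1]
8. ~q & ~r, 1   [[]-rule on 2 via 0R1]
9. ~q, 1   [&-rule on 8]
10. ~r, 1   [&-rule on 8]
11. ~(~q & ~r), 2   [~[]-rule on 7: fresh world 2, 1R2]
12. r, 2   [~&-rule on 11 (branches; this branch)]
Accessibility: 0R0, 0R1, 1R0, 1R1, 1R2, 2R1, 2R2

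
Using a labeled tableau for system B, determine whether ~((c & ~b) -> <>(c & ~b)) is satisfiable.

Unsatisfiable

1. ~((c & ~b) -> <>(c & ~b)), 0
2. c & ~b, 0
3. ~<>(c & ~b), 0
4. c, 0
5. ~b, 0
6. ~(c & ~b), 0
7. b, 0
Accessibility: 0R0
Branch closes: b and ~b both at 0.
Every branch closes; the branch above is one of them.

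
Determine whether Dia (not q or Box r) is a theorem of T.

No, not valid

Tableau for the negation not Dia (not q or Box r):
1. not Dia (not q or Box r), u
2. not (not q or Box r), u   [neg-Dia-rule on 1 via uRu]
3. q, u   [neg-or-rule on 2]
4. not Box r, u   [neg-or-rule on 2]
5. not r, v   [neg-Box-rule on 4: fresh world v, uRv]
6. not (not q or Box r), v   [neg-Dia-rule on 1 via uRv]
7. q, v   [neg-or-rule on 6]
8. not Box r, v   [neg-or-rule on 6]
9. not r, w   [neg-Box-rule on 8: fresh world w, vRw]
Accessibility: uRu, uRv, vRv, vRw, wRw
The negation has an open branch (countermodel exists).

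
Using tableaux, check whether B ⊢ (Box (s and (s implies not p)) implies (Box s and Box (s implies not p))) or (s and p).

Valid

Tableau for the negation not ((Box (s and (s implies not p)) implies (Box s and Box (s implies not p))) or (s and p)):
1. not ((Box (s and (s implies not p)) implies (Box s and Box (s implies not p))) or (s and p)), 0
2. not (Box (s and (s implies not p)) implies (Box s and Box (s implies not p))), 0   [neg-or-rule on 1]
3. not (s and p), 0   [neg-or-rule on 1]
4. Box (s and (s implies not p)), 0   [neg-implies-rule on 2]
5. not (Box s and Box (s implies not p)), 0   [neg-implies-rule on 2]
6. s and (s implies not p), 0   [Box-rule on 4 via 0R0]
7. s, 0   [and-rule on 6]
8. s implies not p, 0   [and-rule on 6]
9. not p, 0   [neg-and-rule on 3 (branches; this branch)]
10. not Box (s implies not p), 0   [neg-and-rule on 5 (branches; this branch)]
11. not (s implies not p), 1   [neg-Box-rule on 10: fresh world 1, 0R1]
12. s, 1   [neg-implies-rule on 11]
13. p, 1   [neg-implies-rule on 11]
14. s and (s implies not p), 1   [Box-rule on 4 via 0R1]
15. s implies not p, 1   [and-rule on 14]
16. not p, 1   [implies-rule on 15 (branches; this branch)]
Accessibility: 0R0, 0R1, 1R0, 1R1
Branch closes: p and not p both at 1.
All branches of the negation close; one closing branch shown above.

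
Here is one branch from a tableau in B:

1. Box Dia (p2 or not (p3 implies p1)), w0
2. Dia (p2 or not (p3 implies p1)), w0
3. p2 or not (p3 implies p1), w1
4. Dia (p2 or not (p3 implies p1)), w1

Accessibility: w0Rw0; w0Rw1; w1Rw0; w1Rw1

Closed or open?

No world carries both an atom and its negation.

Open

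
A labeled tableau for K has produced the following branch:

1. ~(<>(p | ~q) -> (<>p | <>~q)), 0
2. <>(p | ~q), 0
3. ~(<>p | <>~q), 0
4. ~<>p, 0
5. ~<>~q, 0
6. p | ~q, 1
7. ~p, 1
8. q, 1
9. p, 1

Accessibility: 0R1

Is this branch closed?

Yes, closed

Both p and ~p appear at 1.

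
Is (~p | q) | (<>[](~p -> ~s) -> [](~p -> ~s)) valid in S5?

Valid

Tableau for the negation ~((~p | q) | (<>[](~p -> ~s) -> [](~p -> ~s))):
1. ~((~p | q) | (<>[](~p -> ~s) -> [](~p -> ~s))), w0
2. ~(~p | q), w0
3. ~(<>[](~p -> ~s) -> [](~p -> ~s)), w0
4. p, w0
5. ~q, w0
6. <>[](~p -> ~s), w0
7. ~[](~p -> ~s), w0
8. [](~p -> ~s), w1
9. ~p -> ~s, w0
10. ~p -> ~s, w1
11. ~s, w0
12. ~s, w1
13. ~(~p -> ~s), w2
14. ~p, w2
15. s, w2
16. ~p -> ~s, w2
17. ~s, w2
Accessibility: w0Rw0, w0Rw1, w0Rw2, w1Rw0, w1Rw1, w1Rw2, w2Rw0, w2Rw1, w2Rw2
Branch closes: s and ~s both at w2.
All branches of the negation close; one closing branch shown above.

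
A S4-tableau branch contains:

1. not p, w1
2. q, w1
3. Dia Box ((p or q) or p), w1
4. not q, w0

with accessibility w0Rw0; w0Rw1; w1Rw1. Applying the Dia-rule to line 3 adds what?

a fresh world w2 with w1Rw2, and Box ((p or q) or p) at w2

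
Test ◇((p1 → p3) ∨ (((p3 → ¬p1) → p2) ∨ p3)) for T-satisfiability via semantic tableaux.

1. ◇((p1 → p3) ∨ (((p3 → ¬p1) → p2) ∨ p3)), u
2. (p1 → p3) ∨ (((p3 → ¬p1) → p2) ∨ p3), v
3. ((p3 → ¬p1) → p2) ∨ p3, v
4. p3, v
Accessibility: uRu, uRv, vRv

Satisfiable (open branch found)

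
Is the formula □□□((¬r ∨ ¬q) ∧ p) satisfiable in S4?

Satisfiable

1. □□□((¬r ∨ ¬q) ∧ p), 0
2. □□((¬r ∨ ¬q) ∧ p), 0
3. □((¬r ∨ ¬q) ∧ p), 0
4. (¬r ∨ ¬q) ∧ p, 0
5. ¬r ∨ ¬q, 0
6. p, 0
7. ¬q, 0
Accessibility: 0R0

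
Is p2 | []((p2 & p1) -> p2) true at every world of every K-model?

Yes, valid

Tableau for the negation ~(p2 | []((p2 & p1) -> p2)):
1. ~(p2 | []((p2 & p1) -> p2)), w0
2. ~p2, w0
3. ~[]((p2 & p1) -> p2), w0
4. ~((p2 & p1) -> p2), w1
5. p2 & p1, w1
6. ~p2, w1
7. p2, w1
8. p1, w1
Accessibility: w0Rw1
Branch closes: p2 and ~p2 both at w1.
All branches of the negation close; one closing branch shown above.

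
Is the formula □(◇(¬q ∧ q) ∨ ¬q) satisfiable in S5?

Satisfiable (open branch found)

1. □(◇(¬q ∧ q) ∨ ¬q), 0
2. ◇(¬q ∧ q) ∨ ¬q, 0
3. ¬q, 0
Accessibility: 0R0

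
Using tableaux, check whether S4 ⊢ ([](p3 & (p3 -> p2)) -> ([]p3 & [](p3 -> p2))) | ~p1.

Tableau for the negation ~(([](p3 & (p3 -> p2)) -> ([]p3 & [](p3 -> p2))) | ~p1):
1. ~(([](p3 & (p3 -> p2)) -> ([]p3 & [](p3 -> p2))) | ~p1), u
2. ~([](p3 & (p3 -> p2)) -> ([]p3 & [](p3 -> p2))), u   [~|-rule on 1]
3. p1, u   [~|-rule on 1]
4. [](p3 & (p3 -> p2)), u   [~->-rule on 2]
5. ~([]p3 & [](p3 -> p2)), u   [~->-rule on 2]
6. p3 & (p3 -> p2), u   [[]-rule on 4 via uRu]
7. p3, u   [&-rule on 6]
8. p3 -> p2, u   [&-rule on 6]
9. ~[](p3 -> p2), u   [~&-rule on 5 (branches; this branch)]
10. p2, u   [->-rule on 8 (branches; this branch)]
11. ~(p3 -> p2), v   [~[]-rule on 9: fresh world v, uRv]
12. p3, v   [~->-rule on 11]
13. ~p2, v   [~->-rule on 11]
14. p3 & (p3 -> p2), v   [[]-rule on 4 via uRv]
15. p3 -> p2, v   [&-rule on 14]
16. p2, v   [->-rule on 15 (branches; this branch)]
Accessibility: uRu, uRv, vRv
Branch closes: p2 and ~p2 both at v.
All branches of the negation close; one closing branch shown above.

Yes, valid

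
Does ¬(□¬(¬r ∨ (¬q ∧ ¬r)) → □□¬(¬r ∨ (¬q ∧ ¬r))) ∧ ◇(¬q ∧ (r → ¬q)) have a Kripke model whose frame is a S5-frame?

No, unsatisfiable

1. ¬(□¬(¬r ∨ (¬q ∧ ¬r)) → □□¬(¬r ∨ (¬q ∧ ¬r))) ∧ ◇(¬q ∧ (r → ¬q)), 0
2. ¬(□¬(¬r ∨ (¬q ∧ ¬r)) → □□¬(¬r ∨ (¬q ∧ ¬r))), 0
3. ◇(¬q ∧ (r → ¬q)), 0
4. □¬(¬r ∨ (¬q ∧ ¬r)), 0
5. ¬□□¬(¬r ∨ (¬q ∧ ¬r)), 0
6. ¬(¬r ∨ (¬q ∧ ¬r)), 0
7. r, 0
8. ¬(¬q ∧ ¬r), 0
9. ¬q ∧ (r → ¬q), 1
10. ¬q, 1
11. r → ¬q, 1
12. ¬(¬r ∨ (¬q ∧ ¬r)), 1
13. r, 1
14. ¬(¬q ∧ ¬r), 1
15. ¬□¬(¬r ∨ (¬q ∧ ¬r)), 2
16. ¬(¬r ∨ (¬q ∧ ¬r)), 2
17. r, 2
18. ¬(¬q ∧ ¬r), 2
19. ¬r ∨ (¬q ∧ ¬r), 3
20. ¬(¬r ∨ (¬q ∧ ¬r)), 3
21. r, 3
22. ¬(¬q ∧ ¬r), 3
23. ¬q ∧ ¬r, 3
24. ¬q, 3
25. ¬r, 3
Accessibility: 0R0, 0R1, 0R2, 0R3, 1R0, 1R1, 1R2, 1R3, 2R0, 2R1, 2R2, 2R3, 3R0, 3R1, 3R2, 3R3
Branch closes: r and ¬r both at 3.
All branches of the tableau close; one closing branch shown above.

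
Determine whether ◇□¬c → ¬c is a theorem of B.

Tableau for the negation ¬(◇□¬c → ¬c):
1. ¬(◇□¬c → ¬c), w0
2. ◇□¬c, w0
3. c, w0
4. □¬c, w1
5. ¬c, w0
Accessibility: w0Rw0, w0Rw1, w1Rw0, w1Rw1
Branch closes: c and ¬c both at w0.
Every branch of the negation's tableau closes; the branch above is one of them.

Valid in B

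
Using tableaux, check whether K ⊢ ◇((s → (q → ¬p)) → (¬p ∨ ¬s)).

Tableau for the negation ¬◇((s → (q → ¬p)) → (¬p ∨ ¬s)):
1. ¬◇((s → (q → ¬p)) → (¬p ∨ ¬s)), 0
The negation has an open branch (countermodel exists).

Invalid (countermodel exists)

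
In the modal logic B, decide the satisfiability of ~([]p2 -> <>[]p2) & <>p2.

1. ~([]p2 -> <>[]p2) & <>p2, w0
2. ~([]p2 -> <>[]p2), w0
3. <>p2, w0
4. []p2, w0
5. ~<>[]p2, w0
6. p2, w0
7. ~[]p2, w0
8. p2, w1
9. ~[]p2, w1
10. ~p2, w2
11. p2, w2
Accessibility: w0Rw0, w0Rw1, w0Rw2, w1Rw0, w1Rw1, w2Rw0, w2Rw2
Branch closes: p2 and ~p2 both at w2.
(One branch shown.) All branches close.

No, unsatisfiable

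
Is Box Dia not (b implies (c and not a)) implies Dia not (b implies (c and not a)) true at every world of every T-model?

Tableau for the negation not (Box Dia not (b implies (c and not a)) implies Dia not (b implies (c and not a))):
1. not (Box Dia not (b implies (c and not a)) implies Dia not (b implies (c and not a))), w0
2. Box Dia not (b implies (c and not a)), w0   [neg-implies-rule on 1]
3. not Dia not (b implies (c and not a)), w0   [neg-implies-rule on 1]
4. Dia not (b implies (c and not a)), w0   [Box-rule on 2 via w0Rw0]
5. b implies (c and not a), w0   [neg-Dia-rule on 3 via w0Rw0]
6. c and not a, w0   [implies-rule on 5 (branches; this branch)]
7. c, w0   [and-rule on 6]
8. not a, w0   [and-rule on 6]
9. not (b implies (c and not a)), w1   [Dia-rule on 4: fresh world w1, w0Rw1]
10. b, w1   [neg-implies-rule on 9]
11. not (c and not a), w1   [neg-implies-rule on 9]
12. Dia not (b implies (c and not a)), w1   [Box-rule on 2 via w0Rw1]
13. b implies (c and not a), w1   [neg-Dia-rule on 3 via w0Rw1]
14. a, w1   [neg-and-rule on 11 (branches; this branch)]
15. c and not a, w1   [implies-rule on 13 (branches; this branch)]
16. c, w1   [and-rule on 15]
17. not a, w1   [and-rule on 15]
Accessibility: w0Rw0, w0Rw1, w1Rw1
Branch closes: a and not a both at w1.
Every branch of the negation's tableau closes; the branch above is one of them.

Valid in T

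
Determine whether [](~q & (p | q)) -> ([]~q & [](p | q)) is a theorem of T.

Valid in T

Tableau for the negation ~([](~q & (p | q)) -> ([]~q & [](p | q))):
1. ~([](~q & (p | q)) -> ([]~q & [](p | q))), w0
2. [](~q & (p | q)), w0
3. ~([]~q & [](p | q)), w0
4. ~q & (p | q), w0
5. ~q, w0
6. p | q, w0
7. ~[](p | q), w0
8. p, w0
9. ~(p | q), w1
10. ~p, w1
11. ~q, w1
12. ~q & (p | q), w1
13. p | q, w1
14. q, w1
Accessibility: w0Rw0, w0Rw1, w1Rw1
Branch closes: q and ~q both at w1.
All branches of the negation close; one closing branch shown above.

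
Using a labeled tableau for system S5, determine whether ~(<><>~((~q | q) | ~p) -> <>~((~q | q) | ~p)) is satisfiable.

1. ~(<><>~((~q | q) | ~p) -> <>~((~q | q) | ~p)), u
2. <><>~((~q | q) | ~p), u
3. ~<>~((~q | q) | ~p), u
4. (~q | q) | ~p, u
5. ~q | q, u
6. q, u
7. <>~((~q | q) | ~p), v
8. (~q | q) | ~p, v
9. ~q | q, v
10. q, v
11. ~((~q | q) | ~p), w
12. ~(~q | q), w
13. p, w
14. q, w
15. ~q, w
Accessibility: uRu, uRv, uRw, vRu, vRv, vRw, wRu, wRv, wRw
Branch closes: q and ~q both at w.
Every branch closes; the branch above is one of them.

Unsatisfiable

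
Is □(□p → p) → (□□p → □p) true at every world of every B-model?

Tableau for the negation ¬(□(□p → p) → (□□p → □p)):
1. ¬(□(□p → p) → (□□p → □p)), w0
2. □(□p → p), w0
3. ¬(□□p → □p), w0
4. □□p, w0
5. ¬□p, w0
6. □p → p, w0
7. □p, w0
8. p, w0
9. ¬p, w1
10. □p → p, w1
11. □p, w1
12. p, w1
Accessibility: w0Rw0, w0Rw1, w1Rw0, w1Rw1
Branch closes: p and ¬p both at w1.
Every branch of the negation's tableau closes; the branch above is one of them.

Valid in B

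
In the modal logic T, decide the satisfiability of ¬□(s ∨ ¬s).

1. ¬□(s ∨ ¬s), 0
2. ¬(s ∨ ¬s), 1   [¬□-rule on 1: fresh world 1, 0R1]
3. ¬s, 1   [¬∨-rule on 2]
4. s, 1   [¬∨-rule on 2]
Accessibility: 0R0, 0R1, 1R1
Branch closes: s and ¬s both at 1.
Every branch closes; the branch above is one of them.

Unsatisfiable (every branch closes)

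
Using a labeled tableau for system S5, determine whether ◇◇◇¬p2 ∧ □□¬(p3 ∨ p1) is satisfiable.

1. ◇◇◇¬p2 ∧ □□¬(p3 ∨ p1), u
2. ◇◇◇¬p2, u   [∧-rule on 1]
3. □□¬(p3 ∨ p1), u   [∧-rule on 1]
4. □¬(p3 ∨ p1), u   [□-rule on 3 via uRu]
5. ¬(p3 ∨ p1), u   [□-rule on 4 via uRu]
6. ¬p3, u   [¬∨-rule on 5]
7. ¬p1, u   [¬∨-rule on 5]
8. ◇◇¬p2, v   [◇-rule on 2: fresh world v, uRv]
9. □¬(p3 ∨ p1), v   [□-rule on 3 via uRv]
10. ¬(p3 ∨ p1), v   [□-rule on 4 via uRv]
11. ¬p3, v   [¬∨-rule on 10]
12. ¬p1, v   [¬∨-rule on 10]
13. ◇¬p2, w   [◇-rule on 8: fresh world w, vRw]
14. □¬(p3 ∨ p1), w   [□-rule on 3 via uRw]
15. ¬(p3 ∨ p1), w   [□-rule on 4 via uRw]
16. ¬p3, w   [¬∨-rule on 15]
17. ¬p1, w   [¬∨-rule on 15]
18. ¬p2, x   [◇-rule on 13: fresh world x, wRx]
19. □¬(p3 ∨ p1), x   [□-rule on 3 via uRx]
20. ¬(p3 ∨ p1), x   [□-rule on 4 via uRx]
21. ¬p3, x   [¬∨-rule on 20]
22. ¬p1, x   [¬∨-rule on 20]
Accessibility: uRu, uRv, uRw, uRx, vRu, vRv, vRw, vRx, wRu, wRv, wRw, wRx, xRu, xRv, xRw, xRx

Satisfiable (open branch found)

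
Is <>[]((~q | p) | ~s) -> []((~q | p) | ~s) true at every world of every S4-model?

Invalid (countermodel exists)

Tableau for the negation ~(<>[]((~q | p) | ~s) -> []((~q | p) | ~s)):
1. ~(<>[]((~q | p) | ~s) -> []((~q | p) | ~s)), u
2. <>[]((~q | p) | ~s), u
3. ~[]((~q | p) | ~s), u
4. []((~q | p) | ~s), v
5. (~q | p) | ~s, v
6. ~s, v
7. ~((~q | p) | ~s), w
8. ~(~q | p), w
9. s, w
10. q, w
11. ~p, w
Accessibility: uRu, uRv, uRw, vRv, wRw
The negation has an open branch (countermodel exists).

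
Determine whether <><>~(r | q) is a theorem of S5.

Tableau for the negation ~<><>~(r | q):
1. ~<><>~(r | q), 0
2. ~<>~(r | q), 0
3. r | q, 0
4. q, 0
Accessibility: 0R0
The negation has an open branch (countermodel exists).

Invalid (countermodel exists)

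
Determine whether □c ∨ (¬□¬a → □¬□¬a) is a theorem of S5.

Valid

Tableau for the negation ¬(□c ∨ (¬□¬a → □¬□¬a)):
1. ¬(□c ∨ (¬□¬a → □¬□¬a)), 0
2. ¬□c, 0
3. ¬(¬□¬a → □¬□¬a), 0
4. ¬□¬a, 0
5. ¬□¬□¬a, 0
6. ¬c, 1
7. a, 2
8. □¬a, 3
9. ¬a, 0
10. ¬a, 1
11. ¬a, 2
Accessibility: 0R0, 0R1, 0R2, 0R3, 1R0, 1R1, 1R2, 1R3, 2R0, 2R1, 2R2, 2R3, 3R0, 3R1, 3R2, 3R3
Branch closes: a and ¬a both at 2.
Every branch of the negation's tableau closes; the branch above is one of them.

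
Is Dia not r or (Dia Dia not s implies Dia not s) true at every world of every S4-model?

Tableau for the negation not (Dia not r or (Dia Dia not s implies Dia not s)):
1. not (Dia not r or (Dia Dia not s implies Dia not s)), w0
2. not Dia not r, w0
3. not (Dia Dia not s implies Dia not s), w0
4. Dia Dia not s, w0
5. not Dia not s, w0
6. r, w0
7. s, w0
8. Dia not s, w1
9. r, w1
10. s, w1
11. not s, w2
12. r, w2
13. s, w2
Accessibility: w0Rw0, w0Rw1, w0Rw2, w1Rw1, w1Rw2, w2Rw2
Branch closes: s and not s both at w2.
Every branch of the negation's tableau closes; the branch above is one of them.

Valid in S4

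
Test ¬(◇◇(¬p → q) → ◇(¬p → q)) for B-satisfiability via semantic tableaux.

1. ¬(◇◇(¬p → q) → ◇(¬p → q)), w0
2. ◇◇(¬p → q), w0
3. ¬◇(¬p → q), w0
4. ¬(¬p → q), w0
5. ¬p, w0
6. ¬q, w0
7. ◇(¬p → q), w1
8. ¬(¬p → q), w1
9. ¬p, w1
10. ¬q, w1
11. ¬p → q, w2
12. q, w2
Accessibility: w0Rw0, w0Rw1, w1Rw0, w1Rw1, w1Rw2, w2Rw1, w2Rw2

Yes, satisfiable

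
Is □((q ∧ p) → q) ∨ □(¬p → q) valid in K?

Yes, valid

Tableau for the negation ¬(□((q ∧ p) → q) ∨ □(¬p → q)):
1. ¬(□((q ∧ p) → q) ∨ □(¬p → q)), u
2. ¬□((q ∧ p) → q), u
3. ¬□(¬p → q), u
4. ¬((q ∧ p) → q), v
5. q ∧ p, v
6. ¬q, v
7. q, v
8. p, v
Accessibility: uRv
Branch closes: q and ¬q both at v.
Every branch of the negation's tableau closes; the branch above is one of them.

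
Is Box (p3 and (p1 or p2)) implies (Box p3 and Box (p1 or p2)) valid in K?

Tableau for the negation not (Box (p3 and (p1 or p2)) implies (Box p3 and Box (p1 or p2))):
1. not (Box (p3 and (p1 or p2)) implies (Box p3 and Box (p1 or p2))), 0
2. Box (p3 and (p1 or p2)), 0
3. not (Box p3 and Box (p1 or p2)), 0
4. not Box (p1 or p2), 0
5. not (p1 or p2), 1
6. not p1, 1
7. not p2, 1
8. p3 and (p1 or p2), 1
9. p3, 1
10. p1 or p2, 1
11. p2, 1
Accessibility: 0R1
Branch closes: p2 and not p2 both at 1.
All branches of the negation close; one closing branch shown above.

Yes, valid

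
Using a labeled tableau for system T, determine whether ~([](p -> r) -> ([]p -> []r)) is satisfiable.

Unsatisfiable

1. ~([](p -> r) -> ([]p -> []r)), w0
2. [](p -> r), w0
3. ~([]p -> []r), w0
4. []p, w0
5. ~[]r, w0
6. p -> r, w0
7. p, w0
8. r, w0
9. ~r, w1
10. p -> r, w1
11. p, w1
12. r, w1
Accessibility: w0Rw0, w0Rw1, w1Rw1
Branch closes: r and ~r both at w1.
(One branch shown.) All branches close.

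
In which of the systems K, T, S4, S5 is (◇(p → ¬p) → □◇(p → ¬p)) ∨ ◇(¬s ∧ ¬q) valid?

S5

S4-tableau for the negation ¬((◇(p → ¬p) → □◇(p → ¬p)) ∨ ◇(¬s ∧ ¬q)):
1. ¬((◇(p → ¬p) → □◇(p → ¬p)) ∨ ◇(¬s ∧ ¬q)), u
2. ¬(◇(p → ¬p) → □◇(p → ¬p)), u   [¬∨-rule on 1]
3. ¬◇(¬s ∧ ¬q), u   [¬∨-rule on 1]
4. ◇(p → ¬p), u   [¬→-rule on 2]
5. ¬□◇(p → ¬p), u   [¬→-rule on 2]
6. ¬(¬s ∧ ¬q), u   [¬◇-rule on 3 via uRu]
7. q, u   [¬∧-rule on 6 (branches; this branch)]
8. p → ¬p, v   [◇-rule on 4: fresh world v, uRv]
9. ¬(¬s ∧ ¬q), v   [¬◇-rule on 3 via uRv]
10. ¬p, v   [→-rule on 8 (branches; this branch)]
11. q, v   [¬∧-rule on 9 (branches; this branch)]
12. ¬◇(p → ¬p), w   [¬□-rule on 5: fresh world w, uRw]
13. ¬(¬s ∧ ¬q), w   [¬◇-rule on 3 via uRw]
14. ¬(p → ¬p), w   [¬◇-rule on 12 via wRw]
15. p, w   [¬→-rule on 14]
16. q, w   [¬∧-rule on 13 (branches; this branch)]
Accessibility: uRu, uRv, uRw, vRv, wRw
Complete open branch: countermodel on an S4-frame, so not valid in S4, nor in K, T (the same frame is also a K-frame and a T-frame).
S5-tableau for the negation ¬((◇(p → ¬p) → □◇(p → ¬p)) ∨ ◇(¬s ∧ ¬q)):
1. ¬((◇(p → ¬p) → □◇(p → ¬p)) ∨ ◇(¬s ∧ ¬q)), u
2. ¬(◇(p → ¬p) → □◇(p → ¬p)), u   [¬∨-rule on 1]
3. ¬◇(¬s ∧ ¬q), u   [¬∨-rule on 1]
4. ◇(p → ¬p), u   [¬→-rule on 2]
5. ¬□◇(p → ¬p), u   [¬→-rule on 2]
6. ¬(¬s ∧ ¬q), u   [¬◇-rule on 3 via uRu]
7. q, u   [¬∧-rule on 6 (branches; this branch)]
8. p → ¬p, v   [◇-rule on 4: fresh world v, uRv]
9. ¬(¬s ∧ ¬q), v   [¬◇-rule on 3 via uRv]
10. ¬p, v   [→-rule on 8 (branches; this branch)]
11. q, v   [¬∧-rule on 9 (branches; this branch)]
12. ¬◇(p → ¬p), w   [¬□-rule on 5: fresh world w, uRw]
13. ¬(¬s ∧ ¬q), w   [¬◇-rule on 3 via uRw]
14. ¬(p → ¬p), u   [¬◇-rule on 12 via wRu]
15. p, u   [¬→-rule on 14]
16. ¬(p → ¬p), v   [¬◇-rule on 12 via wRv]
17. p, v   [¬→-rule on 16]
Accessibility: uRu, uRv, uRw, vRu, vRv, vRw, wRu, wRv, wRw
Branch closes: p and ¬p both at v.
Every branch closes (one shown): valid in S5.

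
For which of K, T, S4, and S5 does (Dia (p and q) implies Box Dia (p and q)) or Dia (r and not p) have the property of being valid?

S5

S5-tableau for the negation not ((Dia (p and q) implies Box Dia (p and q)) or Dia (r and not p)):
1. not ((Dia (p and q) implies Box Dia (p and q)) or Dia (r and not p)), w0
2. not (Dia (p and q) implies Box Dia (p and q)), w0
3. not Dia (r and not p), w0
4. Dia (p and q), w0
5. not Box Dia (p and q), w0
6. not (r and not p), w0
7. p, w0
8. p and q, w1
9. p, w1
10. q, w1
11. not (r and not p), w1
12. not Dia (p and q), w2
13. not (r and not p), w2
14. not (p and q), w0
15. not (p and q), w1
16. not (p and q), w2
17. p, w2
18. not q, w0
19. not q, w1
Accessibility: w0Rw0, w0Rw1, w0Rw2, w1Rw0, w1Rw1, w1Rw2, w2Rw0, w2Rw1, w2Rw2
Branch closes: q and not q both at w1.
Every branch closes (one shown): valid in S5.
S4-tableau for the negation not ((Dia (p and q) implies Box Dia (p and q)) or Dia (r and not p)):
1. not ((Dia (p and q) implies Box Dia (p and q)) or Dia (r and not p)), w0
2. not (Dia (p and q) implies Box Dia (p and q)), w0
3. not Dia (r and not p), w0
4. Dia (p and q), w0
5. not Box Dia (p and q), w0
6. not (r and not p), w0
7. p, w0
8. p and q, w1
9. p, w1
10. q, w1
11. not (r and not p), w1
12. not Dia (p and q), w2
13. not (r and not p), w2
14. not (p and q), w2
15. p, w2
16. not q, w2
Accessibility: w0Rw0, w0Rw1, w0Rw2, w1Rw1, w2Rw2
Complete open branch: countermodel on an S4-frame, so not valid in S4, nor in K, T (the same frame is also a K-frame and a T-frame).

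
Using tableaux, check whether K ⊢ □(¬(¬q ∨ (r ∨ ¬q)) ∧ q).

Invalid (countermodel exists)

Tableau for the negation ¬□(¬(¬q ∨ (r ∨ ¬q)) ∧ q):
1. ¬□(¬(¬q ∨ (r ∨ ¬q)) ∧ q), u
2. ¬(¬(¬q ∨ (r ∨ ¬q)) ∧ q), v
3. ¬q, v
Accessibility: uRv
The negation has an open branch (countermodel exists).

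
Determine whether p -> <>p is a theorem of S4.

Valid

Tableau for the negation ~(p -> <>p):
1. ~(p -> <>p), u
2. p, u
3. ~<>p, u
4. ~p, u
Accessibility: uRu
Branch closes: p and ~p both at u.
All branches of the negation close; one closing branch shown above.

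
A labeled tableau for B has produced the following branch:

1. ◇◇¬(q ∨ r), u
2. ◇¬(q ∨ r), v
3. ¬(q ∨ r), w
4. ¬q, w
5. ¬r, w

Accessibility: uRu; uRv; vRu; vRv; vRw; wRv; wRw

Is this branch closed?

No atom appears with both signs at the same world.

Open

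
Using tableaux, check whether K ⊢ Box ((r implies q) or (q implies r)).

Tableau for the negation not Box ((r implies q) or (q implies r)):
1. not Box ((r implies q) or (q implies r)), w0
2. not ((r implies q) or (q implies r)), w1   [neg-Box-rule on 1: fresh world w1, w0Rw1]
3. not (r implies q), w1   [neg-or-rule on 2]
4. not (q implies r), w1   [neg-or-rule on 2]
5. r, w1   [neg-implies-rule on 3]
6. not q, w1   [neg-implies-rule on 3]
7. q, w1   [neg-implies-rule on 4]
8. not r, w1   [neg-implies-rule on 4]
Accessibility: w0Rw1
Branch closes: q and not q both at w1.
Every branch of the negation's tableau closes; the branch above is one of them.

Valid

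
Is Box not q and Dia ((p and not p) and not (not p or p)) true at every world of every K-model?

Tableau for the negation not (Box not q and Dia ((p and not p) and not (not p or p))):
1. not (Box not q and Dia ((p and not p) and not (not p or p))), w0
2. not Dia ((p and not p) and not (not p or p)), w0
The negation has an open branch (countermodel exists).

No, not valid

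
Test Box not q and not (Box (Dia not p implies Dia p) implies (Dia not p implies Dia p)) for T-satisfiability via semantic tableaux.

Unsatisfiable

1. Box not q and not (Box (Dia not p implies Dia p) implies (Dia not p implies Dia p)), 0
2. Box not q, 0
3. not (Box (Dia not p implies Dia p) implies (Dia not p implies Dia p)), 0
4. Box (Dia not p implies Dia p), 0
5. not (Dia not p implies Dia p), 0
6. Dia not p, 0
7. not Dia p, 0
8. not q, 0
9. Dia not p implies Dia p, 0
10. not p, 0
11. Dia p, 0
12. not p, 1
13. not q, 1
14. Dia not p implies Dia p, 1
15. Dia p, 1
16. p, 2
17. not q, 2
18. Dia not p implies Dia p, 2
19. not p, 2
Accessibility: 0R0, 0R1, 0R2, 1R1, 2R2
Branch closes: p and not p both at 2.
(One branch shown.) All branches close.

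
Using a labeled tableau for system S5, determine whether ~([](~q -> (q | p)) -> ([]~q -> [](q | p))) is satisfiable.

Unsatisfiable

1. ~([](~q -> (q | p)) -> ([]~q -> [](q | p))), u
2. [](~q -> (q | p)), u   [~->-rule on 1]
3. ~([]~q -> [](q | p)), u   [~->-rule on 1]
4. []~q, u   [~->-rule on 3]
5. ~[](q | p), u   [~->-rule on 3]
6. ~q -> (q | p), u   [[]-rule on 2 via uRu]
7. ~q, u   [[]-rule on 4 via uRu]
8. q | p, u   [->-rule on 6 (branches; this branch)]
9. p, u   [|-rule on 8 (branches; this branch)]
10. ~(q | p), v   [~[]-rule on 5: fresh world v, uRv]
11. ~q, v   [~|-rule on 10]
12. ~p, v   [~|-rule on 10]
13. ~q -> (q | p), v   [[]-rule on 2 via uRv]
14. q | p, v   [->-rule on 13 (branches; this branch)]
15. p, v   [|-rule on 14 (branches; this branch)]
Accessibility: uRu, uRv, vRu, vRv
Branch closes: p and ~p both at v.
(One branch shown.) All branches close.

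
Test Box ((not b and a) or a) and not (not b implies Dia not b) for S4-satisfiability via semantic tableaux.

Unsatisfiable

1. Box ((not b and a) or a) and not (not b implies Dia not b), 0
2. Box ((not b and a) or a), 0
3. not (not b implies Dia not b), 0
4. not b, 0
5. not Dia not b, 0
6. (not b and a) or a, 0
7. b, 0
Accessibility: 0R0
Branch closes: b and not b both at 0.
(One branch shown.) All branches close.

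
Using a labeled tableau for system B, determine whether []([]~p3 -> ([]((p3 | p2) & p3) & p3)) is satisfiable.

Satisfiable (open branch found)

1. []([]~p3 -> ([]((p3 | p2) & p3) & p3)), u
2. []~p3 -> ([]((p3 | p2) & p3) & p3), u
3. []((p3 | p2) & p3) & p3, u
4. []((p3 | p2) & p3), u
5. p3, u
6. (p3 | p2) & p3, u
7. p3 | p2, u
8. p2, u
Accessibility: uRu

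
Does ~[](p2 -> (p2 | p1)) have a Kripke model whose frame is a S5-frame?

1. ~[](p2 -> (p2 | p1)), u
2. ~(p2 -> (p2 | p1)), v
3. p2, v
4. ~(p2 | p1), v
5. ~p2, v
6. ~p1, v
Accessibility: uRu, uRv, vRu, vRv
Branch closes: p2 and ~p2 both at v.
Every branch closes; the branch above is one of them.

No, unsatisfiable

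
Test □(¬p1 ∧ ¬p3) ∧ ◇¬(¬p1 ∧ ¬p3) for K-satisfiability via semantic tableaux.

No, unsatisfiable

1. □(¬p1 ∧ ¬p3) ∧ ◇¬(¬p1 ∧ ¬p3), u
2. □(¬p1 ∧ ¬p3), u   [∧-rule on 1]
3. ◇¬(¬p1 ∧ ¬p3), u   [∧-rule on 1]
4. ¬(¬p1 ∧ ¬p3), v   [◇-rule on 3: fresh world v, uRv]
5. ¬p1 ∧ ¬p3, v   [□-rule on 2 via uRv]
6. ¬p1, v   [∧-rule on 5]
7. ¬p3, v   [∧-rule on 5]
8. p3, v   [¬∧-rule on 4 (branches; this branch)]
Accessibility: uRv
Branch closes: p3 and ¬p3 both at v.
(One branch shown.) All branches close.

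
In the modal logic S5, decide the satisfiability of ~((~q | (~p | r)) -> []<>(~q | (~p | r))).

Unsatisfiable

1. ~((~q | (~p | r)) -> []<>(~q | (~p | r))), w0
2. ~q | (~p | r), w0
3. ~[]<>(~q | (~p | r)), w0
4. ~p | r, w0
5. r, w0
6. ~<>(~q | (~p | r)), w1
7. ~(~q | (~p | r)), w0
8. q, w0
9. ~(~p | r), w0
10. p, w0
11. ~r, w0
Accessibility: w0Rw0, w0Rw1, w1Rw0, w1Rw1
Branch closes: r and ~r both at w0.
Every branch closes; the branch above is one of them.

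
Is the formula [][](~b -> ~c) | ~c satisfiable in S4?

1. [][](~b -> ~c) | ~c, w0
2. ~c, w0
Accessibility: w0Rw0

Satisfiable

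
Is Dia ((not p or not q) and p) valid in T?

Not valid

Tableau for the negation not Dia ((not p or not q) and p):
1. not Dia ((not p or not q) and p), w0
2. not ((not p or not q) and p), w0
3. not p, w0
Accessibility: w0Rw0
The negation has an open branch (countermodel exists).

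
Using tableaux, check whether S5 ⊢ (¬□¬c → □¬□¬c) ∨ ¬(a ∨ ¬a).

Yes, valid

Tableau for the negation ¬((¬□¬c → □¬□¬c) ∨ ¬(a ∨ ¬a)):
1. ¬((¬□¬c → □¬□¬c) ∨ ¬(a ∨ ¬a)), 0
2. ¬(¬□¬c → □¬□¬c), 0
3. a ∨ ¬a, 0
4. ¬□¬c, 0
5. ¬□¬□¬c, 0
6. ¬a, 0
7. c, 1
8. □¬c, 2
9. ¬c, 0
10. ¬c, 1
Accessibility: 0R0, 0R1, 0R2, 1R0, 1R1, 1R2, 2R0, 2R1, 2R2
Branch closes: c and ¬c both at 1.
All branches of the negation close; one closing branch shown above.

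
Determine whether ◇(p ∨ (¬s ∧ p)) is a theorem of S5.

Tableau for the negation ¬◇(p ∨ (¬s ∧ p)):
1. ¬◇(p ∨ (¬s ∧ p)), w0
2. ¬(p ∨ (¬s ∧ p)), w0
3. ¬p, w0
4. ¬(¬s ∧ p), w0
Accessibility: w0Rw0
The negation has an open branch (countermodel exists).

Not valid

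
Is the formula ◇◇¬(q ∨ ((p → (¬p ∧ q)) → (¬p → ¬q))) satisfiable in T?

1. ◇◇¬(q ∨ ((p → (¬p ∧ q)) → (¬p → ¬q))), 0
2. ◇¬(q ∨ ((p → (¬p ∧ q)) → (¬p → ¬q))), 1
3. ¬(q ∨ ((p → (¬p ∧ q)) → (¬p → ¬q))), 2
4. ¬q, 2
5. ¬((p → (¬p ∧ q)) → (¬p → ¬q)), 2
6. p → (¬p ∧ q), 2
7. ¬(¬p → ¬q), 2
8. ¬p, 2
9. q, 2
Accessibility: 0R0, 0R1, 1R1, 1R2, 2R2
Branch closes: q and ¬q both at 2.
All branches of the tableau close; one closing branch shown above.

Unsatisfiable (every branch closes)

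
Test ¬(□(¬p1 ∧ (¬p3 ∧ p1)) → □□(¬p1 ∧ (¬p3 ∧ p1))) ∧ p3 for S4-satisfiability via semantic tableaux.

1. ¬(□(¬p1 ∧ (¬p3 ∧ p1)) → □□(¬p1 ∧ (¬p3 ∧ p1))) ∧ p3, w0
2. ¬(□(¬p1 ∧ (¬p3 ∧ p1)) → □□(¬p1 ∧ (¬p3 ∧ p1))), w0
3. p3, w0
4. □(¬p1 ∧ (¬p3 ∧ p1)), w0
5. ¬□□(¬p1 ∧ (¬p3 ∧ p1)), w0
6. ¬p1 ∧ (¬p3 ∧ p1), w0
7. ¬p1, w0
8. ¬p3 ∧ p1, w0
9. ¬p3, w0
10. p1, w0
Accessibility: w0Rw0
Branch closes: p3 and ¬p3 both at w0.
Every branch closes; the branch above is one of them.

Unsatisfiable (every branch closes)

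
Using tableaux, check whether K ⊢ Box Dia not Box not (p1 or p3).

Tableau for the negation not Box Dia not Box not (p1 or p3):
1. not Box Dia not Box not (p1 or p3), w0
2. not Dia not Box not (p1 or p3), w1   [neg-Box-rule on 1: fresh world w1, w0Rw1]
Accessibility: w0Rw1
The negation has an open branch (countermodel exists).

No, not valid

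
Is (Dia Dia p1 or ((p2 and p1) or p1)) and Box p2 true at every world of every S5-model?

No, not valid

Tableau for the negation not ((Dia Dia p1 or ((p2 and p1) or p1)) and Box p2):
1. not ((Dia Dia p1 or ((p2 and p1) or p1)) and Box p2), u
2. not Box p2, u   [neg-and-rule on 1 (branches; this branch)]
3. not p2, v   [neg-Box-rule on 2: fresh world v, uRv]
Accessibility: uRu, uRv, vRu, vRv
The negation has an open branch (countermodel exists).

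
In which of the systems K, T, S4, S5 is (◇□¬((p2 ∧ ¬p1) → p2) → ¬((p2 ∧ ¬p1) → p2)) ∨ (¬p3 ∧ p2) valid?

T-tableau for the negation ¬((◇□¬((p2 ∧ ¬p1) → p2) → ¬((p2 ∧ ¬p1) → p2)) ∨ (¬p3 ∧ p2)):
1. ¬((◇□¬((p2 ∧ ¬p1) → p2) → ¬((p2 ∧ ¬p1) → p2)) ∨ (¬p3 ∧ p2)), u
2. ¬(◇□¬((p2 ∧ ¬p1) → p2) → ¬((p2 ∧ ¬p1) → p2)), u   [¬∨-rule on 1]
3. ¬(¬p3 ∧ p2), u   [¬∨-rule on 1]
4. ◇□¬((p2 ∧ ¬p1) → p2), u   [¬→-rule on 2]
5. (p2 ∧ ¬p1) → p2, u   [¬→-rule on 2]
6. ¬p2, u   [¬∧-rule on 3 (branches; this branch)]
7. ¬(p2 ∧ ¬p1), u   [→-rule on 5 (branches; this branch)]
8. p1, u   [¬∧-rule on 7 (branches; this branch)]
9. □¬((p2 ∧ ¬p1) → p2), v   [◇-rule on 4: fresh world v, uRv]
10. ¬((p2 ∧ ¬p1) → p2), v   [□-rule on 9 via vRv]
11. p2 ∧ ¬p1, v   [¬→-rule on 10]
12. ¬p2, v   [¬→-rule on 10]
13. p2, v   [∧-rule on 11]
14. ¬p1, v   [∧-rule on 11]
Accessibility: uRu, uRv, vRv
Branch closes: p2 and ¬p2 both at v.
Every branch closes (one shown): valid in T, hence also in S4, S5 (every theorem of T is a theorem of S4 and S5).
K-tableau for the negation ¬((◇□¬((p2 ∧ ¬p1) → p2) → ¬((p2 ∧ ¬p1) → p2)) ∨ (¬p3 ∧ p2)):
1. ¬((◇□¬((p2 ∧ ¬p1) → p2) → ¬((p2 ∧ ¬p1) → p2)) ∨ (¬p3 ∧ p2)), u
2. ¬(◇□¬((p2 ∧ ¬p1) → p2) → ¬((p2 ∧ ¬p1) → p2)), u   [¬∨-rule on 1]
3. ¬(¬p3 ∧ p2), u   [¬∨-rule on 1]
4. ◇□¬((p2 ∧ ¬p1) → p2), u   [¬→-rule on 2]
5. (p2 ∧ ¬p1) → p2, u   [¬→-rule on 2]
6. ¬p2, u   [¬∧-rule on 3 (branches; this branch)]
7. ¬(p2 ∧ ¬p1), u   [→-rule on 5 (branches; this branch)]
8. p1, u   [¬∧-rule on 7 (branches; this branch)]
9. □¬((p2 ∧ ¬p1) → p2), v   [◇-rule on 4: fresh world v, uRv]
Accessibility: uRv
Complete open branch: countermodel on a K-frame, so not valid in K.

T, S4, S5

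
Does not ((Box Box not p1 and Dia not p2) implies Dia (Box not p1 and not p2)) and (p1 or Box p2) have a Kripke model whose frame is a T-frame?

1. not ((Box Box not p1 and Dia not p2) implies Dia (Box not p1 and not p2)) and (p1 or Box p2), w0
2. not ((Box Box not p1 and Dia not p2) implies Dia (Box not p1 and not p2)), w0   [and-rule on 1]
3. p1 or Box p2, w0   [and-rule on 1]
4. Box Box not p1 and Dia not p2, w0   [neg-implies-rule on 2]
5. not Dia (Box not p1 and not p2), w0   [neg-implies-rule on 2]
6. Box Box not p1, w0   [and-rule on 4]
7. Dia not p2, w0   [and-rule on 4]
8. not (Box not p1 and not p2), w0   [neg-Dia-rule on 5 via w0Rw0]
9. Box not p1, w0   [Box-rule on 6 via w0Rw0]
10. not p1, w0   [Box-rule on 9 via w0Rw0]
11. Box p2, w0   [or-rule on 3 (branches; this branch)]
12. p2, w0   [Box-rule on 11 via w0Rw0]
13. not p2, w1   [Dia-rule on 7: fresh world w1, w0Rw1]
14. not (Box not p1 and not p2), w1   [neg-Dia-rule on 5 via w0Rw1]
15. Box not p1, w1   [Box-rule on 6 via w0Rw1]
16. not p1, w1   [Box-rule on 9 via w0Rw1]
17. p2, w1   [Box-rule on 11 via w0Rw1]
Accessibility: w0Rw0, w0Rw1, w1Rw1
Branch closes: p2 and not p2 both at w1.
(One branch shown.) All branches close.

Unsatisfiable (every branch closes)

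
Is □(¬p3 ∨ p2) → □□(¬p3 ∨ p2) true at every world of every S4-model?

Tableau for the negation ¬(□(¬p3 ∨ p2) → □□(¬p3 ∨ p2)):
1. ¬(□(¬p3 ∨ p2) → □□(¬p3 ∨ p2)), w0
2. □(¬p3 ∨ p2), w0   [¬→-rule on 1]
3. ¬□□(¬p3 ∨ p2), w0   [¬→-rule on 1]
4. ¬p3 ∨ p2, w0   [□-rule on 2 via w0Rw0]
5. p2, w0   [∨-rule on 4 (branches; this branch)]
6. ¬□(¬p3 ∨ p2), w1   [¬□-rule on 3: fresh world w1, w0Rw1]
7. ¬p3 ∨ p2, w1   [□-rule on 2 via w0Rw1]
8. p2, w1   [∨-rule on 7 (branches; this branch)]
9. ¬(¬p3 ∨ p2), w2   [¬□-rule on 6: fresh world w2, w1Rw2]
10. p3, w2   [¬∨-rule on 9]
11. ¬p2, w2   [¬∨-rule on 9]
12. ¬p3 ∨ p2, w2   [□-rule on 2 via w0Rw2]
13. p2, w2   [∨-rule on 12 (branches; this branch)]
Accessibility: w0Rw0, w0Rw1, w0Rw2, w1Rw1, w1Rw2, w2Rw2
Branch closes: p2 and ¬p2 both at w2.
Every branch of the negation's tableau closes; the branch above is one of them.

Yes, valid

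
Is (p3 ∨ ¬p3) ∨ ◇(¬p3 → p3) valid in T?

Tableau for the negation ¬((p3 ∨ ¬p3) ∨ ◇(¬p3 → p3)):
1. ¬((p3 ∨ ¬p3) ∨ ◇(¬p3 → p3)), 0
2. ¬(p3 ∨ ¬p3), 0
3. ¬◇(¬p3 → p3), 0
4. ¬p3, 0
5. p3, 0
Accessibility: 0R0
Branch closes: p3 and ¬p3 both at 0.
All branches of the negation close; one closing branch shown above.

Valid in T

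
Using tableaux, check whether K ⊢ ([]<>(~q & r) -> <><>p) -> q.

Invalid (countermodel exists)

Tableau for the negation ~(([]<>(~q & r) -> <><>p) -> q):
1. ~(([]<>(~q & r) -> <><>p) -> q), u
2. []<>(~q & r) -> <><>p, u   [~->-rule on 1]
3. ~q, u   [~->-rule on 1]
4. <><>p, u   [->-rule on 2 (branches; this branch)]
5. <>p, v   [<>-rule on 4: fresh world v, uRv]
6. p, w   [<>-rule on 5: fresh world w, vRw]
Accessibility: uRv, vRw
The negation has an open branch (countermodel exists).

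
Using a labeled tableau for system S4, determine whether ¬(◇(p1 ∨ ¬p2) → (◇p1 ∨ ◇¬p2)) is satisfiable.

1. ¬(◇(p1 ∨ ¬p2) → (◇p1 ∨ ◇¬p2)), w0
2. ◇(p1 ∨ ¬p2), w0
3. ¬(◇p1 ∨ ◇¬p2), w0
4. ¬◇p1, w0
5. ¬◇¬p2, w0
6. ¬p1, w0
7. p2, w0
8. p1 ∨ ¬p2, w1
9. ¬p1, w1
10. p2, w1
11. ¬p2, w1
Accessibility: w0Rw0, w0Rw1, w1Rw1
Branch closes: p2 and ¬p2 both at w1.
(One branch shown.) All branches close.

Unsatisfiable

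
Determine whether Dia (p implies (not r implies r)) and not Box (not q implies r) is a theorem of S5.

Tableau for the negation not (Dia (p implies (not r implies r)) and not Box (not q implies r)):
1. not (Dia (p implies (not r implies r)) and not Box (not q implies r)), w0
2. Box (not q implies r), w0   [neg-and-rule on 1 (branches; this branch)]
3. not q implies r, w0   [Box-rule on 2 via w0Rw0]
4. r, w0   [implies-rule on 3 (branches; this branch)]
Accessibility: w0Rw0
The negation has an open branch (countermodel exists).

Invalid (countermodel exists)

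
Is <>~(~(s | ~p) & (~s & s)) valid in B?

Valid in B

Tableau for the negation ~<>~(~(s | ~p) & (~s & s)):
1. ~<>~(~(s | ~p) & (~s & s)), w0
2. ~(s | ~p) & (~s & s), w0
3. ~(s | ~p), w0
4. ~s & s, w0
5. ~s, w0
6. p, w0
7. s, w0
Accessibility: w0Rw0
Branch closes: s and ~s both at w0.
All branches of the negation close; one closing branch shown above.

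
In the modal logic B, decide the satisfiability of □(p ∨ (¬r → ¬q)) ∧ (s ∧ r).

1. □(p ∨ (¬r → ¬q)) ∧ (s ∧ r), w0
2. □(p ∨ (¬r → ¬q)), w0
3. s ∧ r, w0
4. s, w0
5. r, w0
6. p ∨ (¬r → ¬q), w0
7. ¬r → ¬q, w0
8. ¬q, w0
Accessibility: w0Rw0

Yes, satisfiable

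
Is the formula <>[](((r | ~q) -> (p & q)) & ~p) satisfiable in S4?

Yes, satisfiable

1. <>[](((r | ~q) -> (p & q)) & ~p), u
2. [](((r | ~q) -> (p & q)) & ~p), v
3. ((r | ~q) -> (p & q)) & ~p, v
4. (r | ~q) -> (p & q), v
5. ~p, v
6. ~(r | ~q), v
7. ~r, v
8. q, v
Accessibility: uRu, uRv, vRv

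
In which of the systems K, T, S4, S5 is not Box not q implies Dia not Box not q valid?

T, S4, S5

K-tableau for the negation not (not Box not q implies Dia not Box not q):
1. not (not Box not q implies Dia not Box not q), 0
2. not Box not q, 0
3. not Dia not Box not q, 0
4. q, 1
5. Box not q, 1
Accessibility: 0R1
Complete open branch: countermodel on a K-frame, so not valid in K.
T-tableau for the negation not (not Box not q implies Dia not Box not q):
1. not (not Box not q implies Dia not Box not q), 0
2. not Box not q, 0
3. not Dia not Box not q, 0
4. Box not q, 0
5. not q, 0
6. q, 1
7. Box not q, 1
8. not q, 1
Accessibility: 0R0, 0R1, 1R1
Branch closes: q and not q both at 1.
Every branch closes (one shown): valid in T, hence also in S4, S5 (every theorem of T is a theorem of S4 and S5).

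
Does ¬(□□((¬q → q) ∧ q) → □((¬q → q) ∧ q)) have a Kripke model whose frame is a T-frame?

1. ¬(□□((¬q → q) ∧ q) → □((¬q → q) ∧ q)), u
2. □□((¬q → q) ∧ q), u
3. ¬□((¬q → q) ∧ q), u
4. □((¬q → q) ∧ q), u
5. (¬q → q) ∧ q, u
6. ¬q → q, u
7. q, u
8. ¬((¬q → q) ∧ q), v
9. □((¬q → q) ∧ q), v
10. (¬q → q) ∧ q, v
11. ¬q → q, v
12. q, v
13. ¬(¬q → q), v
14. ¬q, v
Accessibility: uRu, uRv, vRv
Branch closes: q and ¬q both at v.
(One branch shown.) All branches close.

Unsatisfiable (every branch closes)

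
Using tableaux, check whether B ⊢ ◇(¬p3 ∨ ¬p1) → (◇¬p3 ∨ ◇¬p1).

Tableau for the negation ¬(◇(¬p3 ∨ ¬p1) → (◇¬p3 ∨ ◇¬p1)):
1. ¬(◇(¬p3 ∨ ¬p1) → (◇¬p3 ∨ ◇¬p1)), u
2. ◇(¬p3 ∨ ¬p1), u   [¬→-rule on 1]
3. ¬(◇¬p3 ∨ ◇¬p1), u   [¬→-rule on 1]
4. ¬◇¬p3, u   [¬∨-rule on 3]
5. ¬◇¬p1, u   [¬∨-rule on 3]
6. p3, u   [¬◇-rule on 4 via uRu]
7. p1, u   [¬◇-rule on 5 via uRu]
8. ¬p3 ∨ ¬p1, v   [◇-rule on 2: fresh world v, uRv]
9. p3, v   [¬◇-rule on 4 via uRv]
10. p1, v   [¬◇-rule on 5 via uRv]
11. ¬p1, v   [∨-rule on 8 (branches; this branch)]
Accessibility: uRu, uRv, vRu, vRv
Branch closes: p1 and ¬p1 both at v.
All branches of the negation close; one closing branch shown above.

Valid in B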